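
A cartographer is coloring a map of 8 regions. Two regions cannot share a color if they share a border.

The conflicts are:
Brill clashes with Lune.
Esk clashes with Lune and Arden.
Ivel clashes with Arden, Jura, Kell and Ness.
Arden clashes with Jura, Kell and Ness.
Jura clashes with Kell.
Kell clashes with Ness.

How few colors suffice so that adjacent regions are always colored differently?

4

Ivel, Arden, Kell, Ness are mutually in conflict, so at least 4 colors are needed.
4 colors suffice: color 1 → {Lune, Arden}; color 2 → {Brill, Esk, Kell}; color 3 → {Ivel}; color 4 → {Jura, Ness}. Every pair that conflicts lands in different colors.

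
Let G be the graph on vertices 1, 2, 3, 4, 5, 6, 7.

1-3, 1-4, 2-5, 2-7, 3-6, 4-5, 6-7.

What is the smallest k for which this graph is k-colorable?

3

The cycle 5-4-1-3-6-7-2-5 has odd length 7, so it cannot be 2-colored; at least 3 colors are needed.
A valid assignment using 3 colors: 1=blue, 2=blue, 3=red, 4=green, 5=red, 6=blue, 7=red. No two adjacent vertices share a color.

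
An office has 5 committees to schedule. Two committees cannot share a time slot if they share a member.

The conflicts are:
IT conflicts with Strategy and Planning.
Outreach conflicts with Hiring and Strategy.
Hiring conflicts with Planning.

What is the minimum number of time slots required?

The cycle Planning-IT-Strategy-Outreach-Hiring-Planning has odd length 5, so it cannot be 2-colored; at least 3 time slots are needed.
3 time slots suffice: time slot 1 → {Strategy, Planning}; time slot 2 → {IT, Outreach}; time slot 3 → {Hiring}. Every pair that conflicts lands in different time slots.

3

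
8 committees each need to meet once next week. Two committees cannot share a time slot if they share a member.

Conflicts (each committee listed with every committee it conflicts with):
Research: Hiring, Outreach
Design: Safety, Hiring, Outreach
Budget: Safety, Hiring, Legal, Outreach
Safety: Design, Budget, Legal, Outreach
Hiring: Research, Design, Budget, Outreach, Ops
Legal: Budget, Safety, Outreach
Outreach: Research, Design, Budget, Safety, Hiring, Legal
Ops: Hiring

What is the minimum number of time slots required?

Budget, Safety, Legal, Outreach all conflict with each other, so at least 4 time slots are needed.
4 time slots suffice: Research=3, Design=3, Budget=3, Safety=2, Hiring=2, Legal=4, Outreach=1, Ops=1. Every pair that conflicts lands in different time slots.

4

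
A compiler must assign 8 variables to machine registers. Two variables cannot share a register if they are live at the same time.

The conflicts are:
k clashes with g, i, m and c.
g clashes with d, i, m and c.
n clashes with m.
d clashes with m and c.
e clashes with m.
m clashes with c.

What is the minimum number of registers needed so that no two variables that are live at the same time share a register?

g, d, m, c are mutually in conflict, so at least 4 registers are needed.
Using 4 registers: k=3, g=2, n=2, d=3, i=1, e=2, m=1, c=4. Each listed conflict is separated.

4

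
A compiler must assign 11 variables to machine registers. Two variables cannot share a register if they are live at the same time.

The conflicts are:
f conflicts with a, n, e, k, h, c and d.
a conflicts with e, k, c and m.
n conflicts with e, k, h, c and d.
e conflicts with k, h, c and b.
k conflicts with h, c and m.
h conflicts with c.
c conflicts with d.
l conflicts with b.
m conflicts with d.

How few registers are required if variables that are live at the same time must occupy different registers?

6

f, n, e, k, h, c are mutually in conflict, so at least 6 registers are needed.
6 registers suffice: register 1 → {f, b, m}; register 2 → {k, l, d}; register 3 → {c}; register 4 → {e}; register 5 → {a, n}; register 6 → {h}. Every pair that conflicts lands in different registers.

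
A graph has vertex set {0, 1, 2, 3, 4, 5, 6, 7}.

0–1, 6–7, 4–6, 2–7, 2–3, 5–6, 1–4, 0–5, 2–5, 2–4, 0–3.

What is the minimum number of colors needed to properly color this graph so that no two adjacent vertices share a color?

3

The cycle 6-5-0-1-4-6 has odd length 5, so it cannot be 2-colored; at least 3 colors are needed.
3 colors suffice: color a → {0, 2, 6}; color b → {3, 4, 5, 7}; color c → {1}. Each edge has distinct colors on its endpoints.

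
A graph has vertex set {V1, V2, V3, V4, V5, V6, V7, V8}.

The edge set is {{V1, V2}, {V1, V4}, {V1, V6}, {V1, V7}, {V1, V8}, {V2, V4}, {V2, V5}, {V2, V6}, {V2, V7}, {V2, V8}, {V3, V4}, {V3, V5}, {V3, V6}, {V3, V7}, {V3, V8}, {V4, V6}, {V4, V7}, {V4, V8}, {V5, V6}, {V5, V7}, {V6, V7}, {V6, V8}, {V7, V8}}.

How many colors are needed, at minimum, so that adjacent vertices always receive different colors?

V1, V2, V4, V6, V7, V8 are pairwise adjacent (a clique of size 6), so at least 6 colors are needed.
6 colors suffice: V1=6, V2=5, V3=5, V4=3, V5=3, V6=1, V7=2, V8=4. Each edge has distinct colors on its endpoints.

6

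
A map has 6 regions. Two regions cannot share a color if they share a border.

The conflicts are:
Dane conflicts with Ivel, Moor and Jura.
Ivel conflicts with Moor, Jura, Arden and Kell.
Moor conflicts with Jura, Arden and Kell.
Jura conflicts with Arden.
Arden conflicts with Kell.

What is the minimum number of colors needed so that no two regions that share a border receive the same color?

Dane, Ivel, Moor, Jura are mutually in conflict, so at least 4 colors are needed.
4 colors suffice: Dane=4, Ivel=1, Moor=2, Jura=3, Arden=4, Kell=3. Every pair that conflicts lands in different colors.

4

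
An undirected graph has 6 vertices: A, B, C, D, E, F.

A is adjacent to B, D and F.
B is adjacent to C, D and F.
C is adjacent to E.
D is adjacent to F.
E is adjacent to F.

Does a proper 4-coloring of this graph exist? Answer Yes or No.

The chromatic number is 4. A, B, D, F are mutually adjacent (a clique of size 4), so at least 4 colors are needed.
4 colors suffice: color red → {C, F}; color blue → {B, E}; color green → {A}; color yellow → {D}.
That is already a proper 4-coloring.

Yes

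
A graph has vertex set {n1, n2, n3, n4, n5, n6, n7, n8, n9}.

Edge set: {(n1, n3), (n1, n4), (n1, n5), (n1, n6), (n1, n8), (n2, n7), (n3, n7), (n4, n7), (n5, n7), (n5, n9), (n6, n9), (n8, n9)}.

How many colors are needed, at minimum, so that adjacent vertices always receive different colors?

n3 and n7 are adjacent, so at least 2 colors are needed.
2 colors suffice: color 1 → {n1, n7, n9}; color 2 → {n2, n3, n4, n5, n6, n8}. No two adjacent vertices share a color.

2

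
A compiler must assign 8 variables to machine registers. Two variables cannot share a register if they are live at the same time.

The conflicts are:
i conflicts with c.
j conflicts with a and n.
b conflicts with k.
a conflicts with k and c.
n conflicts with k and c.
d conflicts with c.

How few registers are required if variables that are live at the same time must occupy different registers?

2

d and c conflict, so at least 2 registers are needed.
2 registers suffice: i=2, j=1, b=2, a=2, n=2, k=1, d=2, c=1. Every pair that conflicts lands in different registers.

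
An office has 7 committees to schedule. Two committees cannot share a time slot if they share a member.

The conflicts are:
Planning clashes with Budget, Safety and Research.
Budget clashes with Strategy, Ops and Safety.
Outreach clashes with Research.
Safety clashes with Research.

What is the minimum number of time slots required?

Planning, Safety, Research all conflict with each other, so at least 3 time slots are needed.
A valid assignment using 3 time slots: Planning=3, Budget=1, Outreach=2, Strategy=2, Ops=2, Safety=2, Research=1. No two conflicting committees share a time slot.

3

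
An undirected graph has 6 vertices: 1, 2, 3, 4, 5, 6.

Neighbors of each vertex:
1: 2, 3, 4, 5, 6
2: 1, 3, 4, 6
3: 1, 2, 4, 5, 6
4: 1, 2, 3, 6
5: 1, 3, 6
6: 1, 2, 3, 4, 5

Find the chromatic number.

1, 2, 3, 4, 6 are mutually adjacent (a clique of size 5), so at least 5 colors are needed.
A valid assignment using 5 colors: 1=red, 2=purple, 3=blue, 4=yellow, 5=yellow, 6=green. No two adjacent vertices share a color.

5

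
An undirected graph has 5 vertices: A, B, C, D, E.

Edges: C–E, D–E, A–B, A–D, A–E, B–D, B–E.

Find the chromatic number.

4

A, B, D, E form a clique, so at least 4 colors are needed.
4 colors suffice: A=yellow, B=green, C=blue, D=blue, E=red. No two adjacent vertices share a color.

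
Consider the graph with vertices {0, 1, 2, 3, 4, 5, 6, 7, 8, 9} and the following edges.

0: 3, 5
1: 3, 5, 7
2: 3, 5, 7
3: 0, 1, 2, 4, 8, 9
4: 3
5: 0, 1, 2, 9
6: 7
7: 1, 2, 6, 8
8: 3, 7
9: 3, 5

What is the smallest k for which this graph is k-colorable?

7 and 8 are adjacent, so at least 2 colors are needed.
2 colors suffice: color red → {3, 5, 7}; color blue → {0, 1, 2, 4, 6, 8, 9}. Each edge has distinct colors on its endpoints.

2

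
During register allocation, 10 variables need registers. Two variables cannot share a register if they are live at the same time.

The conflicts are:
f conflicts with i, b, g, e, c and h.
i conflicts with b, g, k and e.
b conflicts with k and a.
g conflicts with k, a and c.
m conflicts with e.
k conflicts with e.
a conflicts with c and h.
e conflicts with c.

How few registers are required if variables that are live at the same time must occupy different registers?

i, b, k pairwise conflict, so at least 3 registers are needed.
Using 3 registers: f=1, i=2, b=3, g=3, m=1, k=1, a=1, e=3, c=2, h=2. No two conflicting variables share a register.

3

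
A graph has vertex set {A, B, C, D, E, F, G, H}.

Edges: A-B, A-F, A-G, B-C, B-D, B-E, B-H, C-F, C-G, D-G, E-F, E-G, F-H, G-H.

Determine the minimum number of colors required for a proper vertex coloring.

D and G are adjacent, so at least 2 colors are needed.
One proper 2-coloring: A=2, B=1, C=2, D=2, E=2, F=1, G=1, H=2. Every edge joins two different colors.

2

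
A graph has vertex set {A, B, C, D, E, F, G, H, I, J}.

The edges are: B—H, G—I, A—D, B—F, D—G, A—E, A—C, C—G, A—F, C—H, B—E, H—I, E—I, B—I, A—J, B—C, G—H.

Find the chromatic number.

3

B, C, H are pairwise adjacent, so at least 3 colors are needed.
3 colors suffice: color 1 → {A, B, G}; color 2 → {D, E, F, H, J}; color 3 → {C, I}. Each edge has distinct colors on its endpoints.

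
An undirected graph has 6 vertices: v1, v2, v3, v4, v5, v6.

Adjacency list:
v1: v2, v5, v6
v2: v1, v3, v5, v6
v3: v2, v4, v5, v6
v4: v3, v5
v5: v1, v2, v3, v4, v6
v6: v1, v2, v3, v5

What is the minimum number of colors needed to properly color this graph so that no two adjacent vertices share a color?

v2, v3, v5, v6 form a clique, so at least 4 colors are needed.
4 colors suffice: color 1 → {v5}; color 2 → {v1, v3}; color 3 → {v4, v6}; color 4 → {v2}. Each edge has distinct colors on its endpoints.

4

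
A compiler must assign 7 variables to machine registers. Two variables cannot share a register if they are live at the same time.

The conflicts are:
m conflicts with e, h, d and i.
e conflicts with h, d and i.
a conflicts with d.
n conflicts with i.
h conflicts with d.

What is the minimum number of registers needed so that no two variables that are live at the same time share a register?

m, e, h, d are mutually in conflict, so at least 4 registers are needed.
A valid assignment using 4 registers: m=2, e=1, a=1, n=1, h=4, d=3, i=3. No two conflicting variables share a register.

4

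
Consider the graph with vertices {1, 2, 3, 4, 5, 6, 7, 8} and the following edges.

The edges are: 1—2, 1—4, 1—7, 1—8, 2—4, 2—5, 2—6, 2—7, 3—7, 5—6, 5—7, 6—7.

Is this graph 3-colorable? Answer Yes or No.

2, 5, 6, 7 are pairwise adjacent (a clique of size 4), so at least 4 colors are needed.
So 3 colors are not enough.

No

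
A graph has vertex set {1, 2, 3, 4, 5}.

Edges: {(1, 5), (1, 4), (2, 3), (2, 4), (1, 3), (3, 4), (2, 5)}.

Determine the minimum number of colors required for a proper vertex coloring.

1, 3, 4 are mutually adjacent, so at least 3 colors are needed.
3 colors suffice: 1=a, 2=a, 3=c, 4=b, 5=b. No two adjacent vertices share a color.

3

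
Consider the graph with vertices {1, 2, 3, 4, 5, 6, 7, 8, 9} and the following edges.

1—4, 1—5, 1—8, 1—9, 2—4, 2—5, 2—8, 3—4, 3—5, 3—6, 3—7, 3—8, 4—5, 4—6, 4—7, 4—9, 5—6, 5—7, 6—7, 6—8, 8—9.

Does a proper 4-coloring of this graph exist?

3, 4, 5, 6, 7 are mutually adjacent (a clique of size 5), so at least 5 colors are needed.
So 4 colors are not enough.

No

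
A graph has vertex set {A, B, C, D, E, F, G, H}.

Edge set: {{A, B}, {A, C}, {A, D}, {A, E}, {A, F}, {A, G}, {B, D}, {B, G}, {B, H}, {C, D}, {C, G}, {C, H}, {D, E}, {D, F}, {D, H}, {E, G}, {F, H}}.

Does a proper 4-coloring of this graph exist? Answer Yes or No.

Yes

The chromatic number is 3. A, D, E are mutually adjacent, so at least 3 colors are needed.
3 colors suffice: A=red, B=green, C=green, D=blue, E=green, F=green, G=blue, H=red.
Since 4 ≥ 3, a proper 4-coloring certainly exists.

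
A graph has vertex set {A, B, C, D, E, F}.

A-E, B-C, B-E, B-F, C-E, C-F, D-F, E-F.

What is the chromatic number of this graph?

4

B, C, E, F form a clique, so at least 4 colors are needed.
4 colors suffice: color red → {A, F}; color blue → {D, E}; color green → {C}; color yellow → {B}. Every edge joins two different colors.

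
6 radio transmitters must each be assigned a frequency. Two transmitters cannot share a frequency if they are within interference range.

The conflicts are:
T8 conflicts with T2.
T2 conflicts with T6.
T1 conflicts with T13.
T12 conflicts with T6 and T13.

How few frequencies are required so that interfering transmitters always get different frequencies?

2

T2 and T6 conflict, so at least 2 frequencies are needed.
2 frequencies suffice: frequency 1 → {T8, T6, T13}; frequency 2 → {T2, T1, T12}. Every pair that conflicts lands in different frequencies.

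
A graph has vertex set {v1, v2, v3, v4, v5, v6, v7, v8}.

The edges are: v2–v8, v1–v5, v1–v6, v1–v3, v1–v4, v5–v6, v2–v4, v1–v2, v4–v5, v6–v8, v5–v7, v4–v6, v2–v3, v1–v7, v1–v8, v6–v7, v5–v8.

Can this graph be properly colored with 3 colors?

v1, v4, v5, v6 form a clique, so at least 4 colors are needed.
So 3 colors are not enough.

No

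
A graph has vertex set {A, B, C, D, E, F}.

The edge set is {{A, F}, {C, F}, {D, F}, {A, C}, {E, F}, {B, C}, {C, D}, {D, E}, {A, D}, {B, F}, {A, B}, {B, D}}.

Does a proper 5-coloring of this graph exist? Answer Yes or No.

The chromatic number is 5. A, B, C, D, F form a clique, so at least 5 colors are needed.
5 colors suffice: color red → {F}; color blue → {D}; color green → {A, E}; color yellow → {B}; color purple → {C}.
That is already a proper 5-coloring.

Yes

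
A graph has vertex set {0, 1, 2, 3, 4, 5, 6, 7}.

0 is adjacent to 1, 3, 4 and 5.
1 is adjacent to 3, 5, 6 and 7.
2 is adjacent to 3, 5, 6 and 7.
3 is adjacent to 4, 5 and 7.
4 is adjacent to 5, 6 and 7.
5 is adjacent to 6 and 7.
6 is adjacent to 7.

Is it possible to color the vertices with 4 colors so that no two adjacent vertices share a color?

Yes

The chromatic number is 4. 1, 5, 6, 7 form a clique, so at least 4 colors are needed.
4 colors suffice: color a → {5}; color b → {0, 7}; color c → {3, 6}; color d → {1, 2, 4}.
That is already a proper 4-coloring.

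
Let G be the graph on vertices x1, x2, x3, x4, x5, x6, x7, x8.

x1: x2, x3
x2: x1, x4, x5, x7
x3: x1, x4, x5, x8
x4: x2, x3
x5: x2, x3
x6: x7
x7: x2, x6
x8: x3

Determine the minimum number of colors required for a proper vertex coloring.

2

x1 and x3 are adjacent, so at least 2 colors are needed.
2 colors suffice: color 1 → {x2, x3, x6}; color 2 → {x1, x4, x5, x7, x8}. Each edge has distinct colors on its endpoints.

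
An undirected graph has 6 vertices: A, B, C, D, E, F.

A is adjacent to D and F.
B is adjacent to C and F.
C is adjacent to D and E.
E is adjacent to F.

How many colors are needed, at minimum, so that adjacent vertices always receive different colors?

The cycle E-F-A-D-C-E has odd length 5, so it cannot be 2-colored; at least 3 colors are needed.
3 colors suffice: color 1 → {C, F}; color 2 → {A, B, E}; color 3 → {D}. Every edge joins two different colors.

3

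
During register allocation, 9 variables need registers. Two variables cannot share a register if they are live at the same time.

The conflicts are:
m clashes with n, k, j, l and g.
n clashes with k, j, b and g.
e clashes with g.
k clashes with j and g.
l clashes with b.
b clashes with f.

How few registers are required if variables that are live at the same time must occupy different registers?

m, n, k, j all conflict with each other, so at least 4 registers are needed.
4 registers suffice: register 1 → {m, e, b}; register 2 → {n, l, f}; register 3 → {j, g}; register 4 → {k}. No two conflicting variables share a register.

4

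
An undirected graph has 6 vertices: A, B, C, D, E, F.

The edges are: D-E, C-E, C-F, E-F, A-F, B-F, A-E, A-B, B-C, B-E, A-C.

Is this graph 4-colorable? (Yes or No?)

No

A, B, C, E, F are pairwise adjacent (a clique of size 5), so at least 5 colors are needed.
So 4 colors are not enough.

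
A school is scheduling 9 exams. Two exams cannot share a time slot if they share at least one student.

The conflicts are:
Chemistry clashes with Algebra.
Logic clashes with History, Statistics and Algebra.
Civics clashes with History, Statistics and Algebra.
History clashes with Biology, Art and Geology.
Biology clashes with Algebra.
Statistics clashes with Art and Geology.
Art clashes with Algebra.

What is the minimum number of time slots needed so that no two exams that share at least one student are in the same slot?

Statistics and Geology conflict, so at least 2 time slots are needed.
2 time slots suffice: time slot 1 → {History, Statistics, Algebra}; time slot 2 → {Chemistry, Logic, Civics, Biology, Art, Geology}. Each listed conflict is separated.

2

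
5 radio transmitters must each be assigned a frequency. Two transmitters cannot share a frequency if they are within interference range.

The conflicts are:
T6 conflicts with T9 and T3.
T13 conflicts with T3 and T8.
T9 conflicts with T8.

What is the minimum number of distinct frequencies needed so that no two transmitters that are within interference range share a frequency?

3

The cycle T9-T6-T3-T13-T8-T9 has odd length 5, so it cannot be 2-colored; at least 3 frequencies are needed.
3 frequencies suffice: frequency 1 → {T9, T3}; frequency 2 → {T6, T13}; frequency 3 → {T8}. Each listed conflict is separated.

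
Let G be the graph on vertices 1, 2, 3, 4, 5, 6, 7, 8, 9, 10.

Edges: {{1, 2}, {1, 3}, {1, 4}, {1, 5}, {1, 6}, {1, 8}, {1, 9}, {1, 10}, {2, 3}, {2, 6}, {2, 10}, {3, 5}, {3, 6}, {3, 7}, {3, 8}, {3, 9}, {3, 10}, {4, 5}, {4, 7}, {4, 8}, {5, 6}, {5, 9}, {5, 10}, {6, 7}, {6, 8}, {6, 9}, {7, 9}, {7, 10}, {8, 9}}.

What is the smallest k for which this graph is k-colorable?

1, 3, 6, 8, 9 are pairwise adjacent (a clique of size 5), so at least 5 colors are needed.
5 colors suffice: color red → {1, 7}; color blue → {3, 4}; color green → {6, 10}; color yellow → {2, 9}; color purple → {5, 8}. Each edge has distinct colors on its endpoints.

5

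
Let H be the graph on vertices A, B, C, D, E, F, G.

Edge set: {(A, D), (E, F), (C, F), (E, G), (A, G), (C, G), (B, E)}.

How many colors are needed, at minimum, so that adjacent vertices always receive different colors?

2

C and G are adjacent, so at least 2 colors are needed.
A valid assignment using 2 colors: A=2, B=1, C=2, D=1, E=2, F=1, G=1. No two adjacent vertices share a color.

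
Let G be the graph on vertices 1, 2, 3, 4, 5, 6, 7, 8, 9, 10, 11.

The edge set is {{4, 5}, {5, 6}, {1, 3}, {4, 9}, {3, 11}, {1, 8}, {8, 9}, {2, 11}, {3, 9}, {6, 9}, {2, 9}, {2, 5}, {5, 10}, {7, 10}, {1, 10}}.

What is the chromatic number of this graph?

2

8 and 9 are adjacent, so at least 2 colors are needed.
2 colors suffice: color a → {1, 5, 7, 9, 11}; color b → {2, 3, 4, 6, 8, 10}. Every edge joins two different colors.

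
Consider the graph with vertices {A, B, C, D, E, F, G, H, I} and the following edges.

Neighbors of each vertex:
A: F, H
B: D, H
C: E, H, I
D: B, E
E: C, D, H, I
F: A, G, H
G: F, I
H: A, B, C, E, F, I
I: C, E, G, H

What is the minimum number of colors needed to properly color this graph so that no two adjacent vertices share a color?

C, E, H, I are mutually adjacent (a clique of size 4), so at least 4 colors are needed.
One proper 4-coloring: A=3, B=2, C=4, D=1, E=2, F=2, G=1, H=1, I=3. Each edge has distinct colors on its endpoints.

4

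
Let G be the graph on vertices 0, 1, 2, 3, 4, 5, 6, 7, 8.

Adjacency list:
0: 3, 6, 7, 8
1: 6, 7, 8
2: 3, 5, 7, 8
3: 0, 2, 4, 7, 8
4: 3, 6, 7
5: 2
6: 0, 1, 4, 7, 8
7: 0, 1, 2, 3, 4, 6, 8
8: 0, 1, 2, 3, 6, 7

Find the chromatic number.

4

1, 6, 7, 8 are pairwise adjacent (a clique of size 4), so at least 4 colors are needed.
A valid assignment using 4 colors: 0=d, 1=d, 2=d, 3=c, 4=b, 5=a, 6=c, 7=a, 8=b. No two adjacent vertices share a color.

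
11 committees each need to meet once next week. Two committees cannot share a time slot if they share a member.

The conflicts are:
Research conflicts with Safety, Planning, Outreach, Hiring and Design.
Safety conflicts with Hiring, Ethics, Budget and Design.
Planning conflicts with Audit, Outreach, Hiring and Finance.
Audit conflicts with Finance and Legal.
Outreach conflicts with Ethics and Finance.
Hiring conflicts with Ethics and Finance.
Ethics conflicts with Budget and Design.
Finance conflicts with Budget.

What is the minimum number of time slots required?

3

Safety, Ethics, Budget pairwise conflict, so at least 3 time slots are needed.
3 time slots suffice: Research=2, Safety=1, Planning=1, Audit=3, Outreach=3, Hiring=3, Ethics=2, Finance=2, Budget=3, Legal=1, Design=3. No two conflicting committees share a time slot.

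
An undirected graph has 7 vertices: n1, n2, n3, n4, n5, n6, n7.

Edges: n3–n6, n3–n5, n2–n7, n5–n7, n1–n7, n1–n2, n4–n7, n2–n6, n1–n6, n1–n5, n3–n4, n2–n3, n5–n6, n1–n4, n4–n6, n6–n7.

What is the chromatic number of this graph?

n1, n5, n6, n7 form a clique, so at least 4 colors are needed.
4 colors suffice: color 1 → {n6}; color 2 → {n1, n3}; color 3 → {n7}; color 4 → {n2, n4, n5}. No two adjacent vertices share a color.

4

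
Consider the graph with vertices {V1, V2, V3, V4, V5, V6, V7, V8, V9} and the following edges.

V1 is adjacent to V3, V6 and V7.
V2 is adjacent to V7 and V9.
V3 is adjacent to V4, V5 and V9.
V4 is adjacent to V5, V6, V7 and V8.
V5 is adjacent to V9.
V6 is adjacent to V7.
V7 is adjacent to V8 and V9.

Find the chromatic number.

3

V3, V5, V9 are mutually adjacent, so at least 3 colors are needed.
3 colors suffice: color 1 → {V3, V7}; color 2 → {V1, V4, V9}; color 3 → {V2, V5, V6, V8}. Each edge has distinct colors on its endpoints.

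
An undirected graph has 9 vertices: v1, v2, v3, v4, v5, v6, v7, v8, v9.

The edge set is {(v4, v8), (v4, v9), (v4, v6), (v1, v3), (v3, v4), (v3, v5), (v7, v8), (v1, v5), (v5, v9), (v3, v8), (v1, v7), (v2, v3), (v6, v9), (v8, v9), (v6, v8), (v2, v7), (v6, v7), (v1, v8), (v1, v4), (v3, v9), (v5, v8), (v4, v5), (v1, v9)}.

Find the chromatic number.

v1, v3, v4, v5, v8, v9 are mutually adjacent (a clique of size 6), so at least 6 colors are needed.
A valid assignment using 6 colors: v1=3, v2=1, v3=5, v4=2, v5=6, v6=3, v7=2, v8=1, v9=4. Every edge joins two different colors.

6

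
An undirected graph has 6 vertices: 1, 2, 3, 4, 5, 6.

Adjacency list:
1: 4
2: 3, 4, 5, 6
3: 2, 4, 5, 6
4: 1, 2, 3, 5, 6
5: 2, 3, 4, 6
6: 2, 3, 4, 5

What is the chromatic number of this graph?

2, 3, 4, 5, 6 form a clique, so at least 5 colors are needed.
A valid assignment using 5 colors: 1=blue, 2=yellow, 3=purple, 4=red, 5=green, 6=blue. Every edge joins two different colors.

5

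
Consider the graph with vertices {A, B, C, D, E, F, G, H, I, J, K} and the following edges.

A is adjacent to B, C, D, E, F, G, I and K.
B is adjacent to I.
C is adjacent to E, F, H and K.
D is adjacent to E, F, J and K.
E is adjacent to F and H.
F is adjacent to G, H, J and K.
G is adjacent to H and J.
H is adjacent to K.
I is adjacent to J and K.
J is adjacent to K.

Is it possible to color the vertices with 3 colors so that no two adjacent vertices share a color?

D, F, J, K form a clique, so at least 4 colors are needed.
So 3 colors are not enough.

No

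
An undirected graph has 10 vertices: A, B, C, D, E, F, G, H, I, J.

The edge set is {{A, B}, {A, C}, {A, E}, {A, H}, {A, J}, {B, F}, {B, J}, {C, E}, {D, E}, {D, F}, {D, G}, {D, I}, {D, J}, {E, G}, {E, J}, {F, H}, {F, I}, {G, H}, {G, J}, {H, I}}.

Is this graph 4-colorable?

The chromatic number is 4. D, E, G, J form a clique, so at least 4 colors are needed.
4 colors suffice: color 1 → {C, F, J}; color 2 → {A, D}; color 3 → {B, E, H}; color 4 → {G, I}.
That is already a proper 4-coloring.

Yes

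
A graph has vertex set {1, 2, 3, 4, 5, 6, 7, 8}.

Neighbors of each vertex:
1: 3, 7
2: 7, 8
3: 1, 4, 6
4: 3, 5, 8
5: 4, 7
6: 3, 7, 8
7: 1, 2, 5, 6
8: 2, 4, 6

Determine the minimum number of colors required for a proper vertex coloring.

The cycle 8-2-7-5-4-8 has odd length 5, so it cannot be 2-colored; at least 3 colors are needed.
3 colors suffice: color red → {4, 7}; color blue → {3, 5, 8}; color green → {1, 2, 6}. No two adjacent vertices share a color.

3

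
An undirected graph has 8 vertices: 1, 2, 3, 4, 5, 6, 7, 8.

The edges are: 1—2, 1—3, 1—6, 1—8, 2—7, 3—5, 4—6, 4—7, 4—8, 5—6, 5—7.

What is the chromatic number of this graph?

The cycle 8-4-7-2-1-8 has odd length 5, so it cannot be 2-colored; at least 3 colors are needed.
A valid assignment using 3 colors: 1=a, 2=b, 3=c, 4=b, 5=b, 6=c, 7=a, 8=c. Every edge joins two different colors.

3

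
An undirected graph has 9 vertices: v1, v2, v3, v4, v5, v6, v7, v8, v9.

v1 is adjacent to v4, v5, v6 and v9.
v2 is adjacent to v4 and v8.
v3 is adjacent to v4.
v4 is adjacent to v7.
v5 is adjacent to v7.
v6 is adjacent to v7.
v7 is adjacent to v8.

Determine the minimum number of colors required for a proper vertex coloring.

v6 and v7 are adjacent, so at least 2 colors are needed.
2 colors suffice: color 1 → {v4, v5, v6, v8, v9}; color 2 → {v1, v2, v3, v7}. No two adjacent vertices share a color.

2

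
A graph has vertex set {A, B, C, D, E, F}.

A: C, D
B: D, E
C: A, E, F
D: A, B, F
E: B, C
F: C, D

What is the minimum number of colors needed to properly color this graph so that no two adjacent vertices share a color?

The cycle D-B-E-C-F-D has odd length 5, so it cannot be 2-colored; at least 3 colors are needed.
3 colors suffice: A=2, B=3, C=1, D=1, E=2, F=2. No two adjacent vertices share a color.

3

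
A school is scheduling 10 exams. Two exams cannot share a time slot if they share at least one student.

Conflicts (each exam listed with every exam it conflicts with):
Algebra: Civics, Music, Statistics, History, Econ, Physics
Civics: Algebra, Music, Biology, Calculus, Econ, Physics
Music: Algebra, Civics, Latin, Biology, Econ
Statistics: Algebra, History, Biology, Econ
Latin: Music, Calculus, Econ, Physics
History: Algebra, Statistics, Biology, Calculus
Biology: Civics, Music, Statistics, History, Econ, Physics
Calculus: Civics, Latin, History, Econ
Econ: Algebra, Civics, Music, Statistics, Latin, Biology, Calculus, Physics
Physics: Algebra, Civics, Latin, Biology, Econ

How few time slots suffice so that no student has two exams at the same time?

Algebra, Civics, Econ, Physics are mutually in conflict, so at least 4 time slots are needed.
4 time slots suffice: time slot 1 → {History, Econ}; time slot 2 → {Algebra, Latin, Biology}; time slot 3 → {Civics, Statistics}; time slot 4 → {Music, Calculus, Physics}. Each listed conflict is separated.

4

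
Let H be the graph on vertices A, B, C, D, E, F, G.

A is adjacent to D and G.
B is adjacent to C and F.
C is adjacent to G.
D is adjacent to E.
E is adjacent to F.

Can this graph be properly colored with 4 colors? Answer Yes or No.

The chromatic number is 3. The cycle B-F-E-D-A-G-C-B has odd length 7, so it cannot be 2-colored; at least 3 colors are needed.
3 colors suffice: A=2, B=1, C=2, D=1, E=2, F=3, G=1.
Since 4 ≥ 3, a proper 4-coloring certainly exists.

Yes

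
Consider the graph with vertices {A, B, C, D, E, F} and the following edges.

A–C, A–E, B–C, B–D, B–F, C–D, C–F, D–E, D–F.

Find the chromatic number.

4

B, C, D, F form a clique, so at least 4 colors are needed.
One proper 4-coloring: A=2, B=4, C=1, D=2, E=1, F=3. No two adjacent vertices share a color.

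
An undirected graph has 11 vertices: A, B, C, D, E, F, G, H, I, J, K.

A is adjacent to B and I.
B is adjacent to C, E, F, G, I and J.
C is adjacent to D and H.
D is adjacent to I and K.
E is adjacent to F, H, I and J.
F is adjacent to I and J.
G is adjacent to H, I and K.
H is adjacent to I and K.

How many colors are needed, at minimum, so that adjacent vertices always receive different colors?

4

B, E, F, J are mutually adjacent (a clique of size 4), so at least 4 colors are needed.
4 colors suffice: A=green, B=red, C=blue, D=red, E=green, F=yellow, G=green, H=red, I=blue, J=blue, K=blue. No two adjacent vertices share a color.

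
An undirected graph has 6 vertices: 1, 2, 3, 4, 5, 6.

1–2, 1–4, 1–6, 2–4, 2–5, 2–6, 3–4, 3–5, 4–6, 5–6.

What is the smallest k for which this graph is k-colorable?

1, 2, 4, 6 are pairwise adjacent (a clique of size 4), so at least 4 colors are needed.
One proper 4-coloring: 1=yellow, 2=red, 3=red, 4=green, 5=green, 6=blue. No two adjacent vertices share a color.

4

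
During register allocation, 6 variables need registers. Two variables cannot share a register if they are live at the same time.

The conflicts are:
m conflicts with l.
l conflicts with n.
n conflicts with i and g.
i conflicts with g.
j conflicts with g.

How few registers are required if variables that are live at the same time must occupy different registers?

n, i, g pairwise conflict, so at least 3 registers are needed.
3 registers suffice: m=2, l=1, n=2, i=3, j=2, g=1. No two conflicting variables share a register.

3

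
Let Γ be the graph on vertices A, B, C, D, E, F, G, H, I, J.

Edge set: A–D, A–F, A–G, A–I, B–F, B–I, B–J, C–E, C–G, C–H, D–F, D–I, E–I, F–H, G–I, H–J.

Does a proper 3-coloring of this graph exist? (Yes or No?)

Yes

The chromatic number is 3. A, D, I form a triangle, so at least 3 colors are needed.
A valid assignment using 3 colors: A=2, B=2, C=1, D=3, E=2, F=1, G=3, H=2, I=1, J=1.
That is already a proper 3-coloring.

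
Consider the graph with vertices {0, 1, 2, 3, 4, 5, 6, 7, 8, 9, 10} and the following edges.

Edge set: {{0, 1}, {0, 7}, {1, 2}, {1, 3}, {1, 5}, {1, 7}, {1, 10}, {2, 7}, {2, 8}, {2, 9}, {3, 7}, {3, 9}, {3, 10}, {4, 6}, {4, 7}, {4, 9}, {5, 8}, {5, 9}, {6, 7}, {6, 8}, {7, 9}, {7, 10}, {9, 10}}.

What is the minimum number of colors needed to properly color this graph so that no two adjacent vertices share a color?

3, 7, 9, 10 form a clique, so at least 4 colors are needed.
4 colors suffice: 0=c, 1=b, 2=c, 3=d, 4=c, 5=c, 6=b, 7=a, 8=a, 9=b, 10=c. Every edge joins two different colors.

4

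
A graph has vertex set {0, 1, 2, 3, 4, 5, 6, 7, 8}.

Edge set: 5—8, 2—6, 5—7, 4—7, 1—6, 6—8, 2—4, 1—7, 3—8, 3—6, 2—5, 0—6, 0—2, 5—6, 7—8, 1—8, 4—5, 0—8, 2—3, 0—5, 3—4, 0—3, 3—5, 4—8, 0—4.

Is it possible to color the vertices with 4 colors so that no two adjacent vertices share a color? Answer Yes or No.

No

0, 2, 3, 4, 5 are pairwise adjacent (a clique of size 5), so at least 5 colors are needed.
So 4 colors are not enough.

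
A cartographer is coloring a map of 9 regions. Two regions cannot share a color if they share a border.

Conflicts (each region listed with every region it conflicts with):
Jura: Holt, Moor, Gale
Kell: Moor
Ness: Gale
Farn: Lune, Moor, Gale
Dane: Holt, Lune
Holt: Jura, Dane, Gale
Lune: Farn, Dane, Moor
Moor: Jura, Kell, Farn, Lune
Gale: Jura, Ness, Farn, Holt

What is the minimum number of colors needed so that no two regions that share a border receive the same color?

3

Farn, Lune, Moor pairwise conflict, so at least 3 colors are needed.
3 colors suffice: Jura=2, Kell=2, Ness=2, Farn=3, Dane=1, Holt=3, Lune=2, Moor=1, Gale=1. Every pair that conflicts lands in different colors.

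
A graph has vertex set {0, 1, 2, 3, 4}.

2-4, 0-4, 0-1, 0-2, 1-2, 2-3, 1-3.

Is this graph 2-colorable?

No

0, 1, 2 form a triangle, so at least 3 colors are needed.
So 2 colors are not enough.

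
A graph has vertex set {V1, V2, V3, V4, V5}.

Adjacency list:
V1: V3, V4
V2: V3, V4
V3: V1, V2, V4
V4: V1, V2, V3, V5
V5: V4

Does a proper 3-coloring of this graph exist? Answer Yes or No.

Yes

The chromatic number is 3. V2, V3, V4 are mutually adjacent, so at least 3 colors are needed.
One proper 3-coloring: V1=3, V2=3, V3=2, V4=1, V5=2.
That is already a proper 3-coloring.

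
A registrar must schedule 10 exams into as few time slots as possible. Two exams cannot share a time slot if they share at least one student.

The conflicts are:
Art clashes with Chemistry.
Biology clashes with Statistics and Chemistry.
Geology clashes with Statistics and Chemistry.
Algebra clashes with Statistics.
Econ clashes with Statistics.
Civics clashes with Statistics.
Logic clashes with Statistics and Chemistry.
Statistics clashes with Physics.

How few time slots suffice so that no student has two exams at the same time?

Algebra and Statistics conflict, so at least 2 time slots are needed.
2 time slots suffice: time slot 1 → {Statistics, Chemistry}; time slot 2 → {Art, Biology, Geology, Algebra, Econ, Civics, Logic, Physics}. No two conflicting exams share a time slot.

2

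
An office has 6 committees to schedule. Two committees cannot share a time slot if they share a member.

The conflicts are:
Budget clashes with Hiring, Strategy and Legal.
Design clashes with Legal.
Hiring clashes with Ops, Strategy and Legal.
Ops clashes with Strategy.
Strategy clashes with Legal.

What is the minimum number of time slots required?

4

Budget, Hiring, Strategy, Legal pairwise conflict, so at least 4 time slots are needed.
Using 4 time slots: Budget=4, Design=2, Hiring=3, Ops=1, Strategy=2, Legal=1. No two conflicting committees share a time slot.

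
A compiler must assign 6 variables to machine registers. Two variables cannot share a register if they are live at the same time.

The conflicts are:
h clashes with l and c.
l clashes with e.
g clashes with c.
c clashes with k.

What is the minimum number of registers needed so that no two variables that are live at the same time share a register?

2

g and c conflict, so at least 2 registers are needed.
2 registers suffice: h=2, l=1, e=2, g=2, c=1, k=2. Each listed conflict is separated.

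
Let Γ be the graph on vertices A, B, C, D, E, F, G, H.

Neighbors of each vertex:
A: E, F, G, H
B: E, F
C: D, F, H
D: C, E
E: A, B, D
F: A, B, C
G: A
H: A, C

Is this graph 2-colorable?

The cycle A-E-D-C-H-A has odd length 5, so it cannot be 2-colored; at least 3 colors are needed.
So 2 colors are not enough.

No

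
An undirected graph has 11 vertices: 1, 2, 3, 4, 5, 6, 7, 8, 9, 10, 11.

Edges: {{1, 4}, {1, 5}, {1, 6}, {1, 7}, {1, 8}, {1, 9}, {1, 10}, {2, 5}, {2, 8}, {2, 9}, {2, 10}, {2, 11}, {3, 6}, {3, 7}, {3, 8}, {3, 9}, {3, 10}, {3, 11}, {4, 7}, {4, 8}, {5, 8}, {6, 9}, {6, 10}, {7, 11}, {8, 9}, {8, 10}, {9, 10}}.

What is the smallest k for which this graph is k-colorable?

4

3, 6, 9, 10 are mutually adjacent (a clique of size 4), so at least 4 colors are needed.
One proper 4-coloring: 1=b, 2=b, 3=b, 4=c, 5=c, 6=a, 7=a, 8=a, 9=d, 10=c, 11=c. Each edge has distinct colors on its endpoints.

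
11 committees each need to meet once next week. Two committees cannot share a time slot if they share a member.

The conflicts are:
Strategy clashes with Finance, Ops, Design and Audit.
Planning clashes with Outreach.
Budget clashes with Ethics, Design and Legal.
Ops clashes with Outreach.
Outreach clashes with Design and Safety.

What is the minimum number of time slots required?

2

Outreach and Safety conflict, so at least 2 time slots are needed.
2 time slots suffice: time slot 1 → {Strategy, Budget, Outreach}; time slot 2 → {Finance, Planning, Ops, Ethics, Design, Audit, Legal, Safety}. Each listed conflict is separated.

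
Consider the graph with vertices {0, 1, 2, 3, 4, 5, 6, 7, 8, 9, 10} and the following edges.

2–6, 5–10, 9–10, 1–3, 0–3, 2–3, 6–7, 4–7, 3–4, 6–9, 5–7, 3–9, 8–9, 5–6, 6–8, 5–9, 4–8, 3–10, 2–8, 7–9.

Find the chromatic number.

4

5, 6, 7, 9 are pairwise adjacent (a clique of size 4), so at least 4 colors are needed.
A valid assignment using 4 colors: 0=a, 1=a, 2=a, 3=b, 4=a, 5=c, 6=b, 7=d, 8=c, 9=a, 10=d. No two adjacent vertices share a color.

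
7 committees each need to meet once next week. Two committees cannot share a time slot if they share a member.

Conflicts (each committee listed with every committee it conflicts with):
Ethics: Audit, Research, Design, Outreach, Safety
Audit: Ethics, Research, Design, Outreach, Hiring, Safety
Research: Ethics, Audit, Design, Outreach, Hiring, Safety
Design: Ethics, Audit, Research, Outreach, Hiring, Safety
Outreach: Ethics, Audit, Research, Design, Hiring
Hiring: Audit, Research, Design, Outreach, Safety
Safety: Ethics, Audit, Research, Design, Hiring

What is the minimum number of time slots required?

Audit, Research, Design, Outreach, Hiring pairwise conflict, so at least 5 time slots are needed.
5 time slots suffice: time slot 1 → {Research}; time slot 2 → {Audit}; time slot 3 → {Design}; time slot 4 → {Outreach, Safety}; time slot 5 → {Ethics, Hiring}. Every pair that conflicts lands in different time slots.

5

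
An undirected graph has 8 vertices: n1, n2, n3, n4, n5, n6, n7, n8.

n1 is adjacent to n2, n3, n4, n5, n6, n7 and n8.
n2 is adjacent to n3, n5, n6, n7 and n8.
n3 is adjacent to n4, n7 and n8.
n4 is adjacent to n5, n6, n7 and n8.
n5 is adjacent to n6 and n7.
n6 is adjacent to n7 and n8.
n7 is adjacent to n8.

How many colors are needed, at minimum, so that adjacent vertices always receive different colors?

n1, n2, n5, n6, n7 are mutually adjacent (a clique of size 5), so at least 5 colors are needed.
5 colors suffice: color 1 → {n7}; color 2 → {n1}; color 3 → {n3, n6}; color 4 → {n5, n8}; color 5 → {n2, n4}. No two adjacent vertices share a color.

5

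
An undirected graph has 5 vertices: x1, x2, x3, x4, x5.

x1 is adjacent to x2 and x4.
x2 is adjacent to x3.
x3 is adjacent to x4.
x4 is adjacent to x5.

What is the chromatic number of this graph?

2

x3 and x4 are adjacent, so at least 2 colors are needed.
2 colors suffice: color R → {x2, x4}; color B → {x1, x3, x5}. Each edge has distinct colors on its endpoints.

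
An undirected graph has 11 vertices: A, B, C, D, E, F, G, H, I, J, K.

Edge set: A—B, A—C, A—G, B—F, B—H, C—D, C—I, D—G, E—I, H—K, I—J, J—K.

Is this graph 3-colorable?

Yes

The chromatic number is 3. The cycle B-A-C-I-J-K-H-B has odd length 7, so it cannot be 2-colored; at least 3 colors are needed.
3 colors suffice: color 1 → {A, D, F, I, K}; color 2 → {B, C, E, G, J}; color 3 → {H}.
That is already a proper 3-coloring.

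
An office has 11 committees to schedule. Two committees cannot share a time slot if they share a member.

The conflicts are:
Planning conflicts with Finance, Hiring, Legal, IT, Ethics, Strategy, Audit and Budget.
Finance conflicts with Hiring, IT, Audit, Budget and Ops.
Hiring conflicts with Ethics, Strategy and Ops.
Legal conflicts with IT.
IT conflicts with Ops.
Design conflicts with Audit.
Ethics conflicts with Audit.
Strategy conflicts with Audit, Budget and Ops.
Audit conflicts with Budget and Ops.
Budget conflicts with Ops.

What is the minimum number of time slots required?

4

Strategy, Audit, Budget, Ops are mutually in conflict, so at least 4 time slots are needed.
4 time slots suffice: time slot 1 → {Planning, Design, Ops}; time slot 2 → {Hiring, IT, Audit}; time slot 3 → {Finance, Legal, Ethics, Strategy}; time slot 4 → {Budget}. Each listed conflict is separated.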